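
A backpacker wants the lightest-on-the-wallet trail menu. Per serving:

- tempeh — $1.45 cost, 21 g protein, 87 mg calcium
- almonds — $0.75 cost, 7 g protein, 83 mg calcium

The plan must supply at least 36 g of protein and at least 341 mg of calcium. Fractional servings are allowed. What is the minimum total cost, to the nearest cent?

This is a tiny linear program; its minimum lies at a vertex of the feasible set. List the vertices and price them.
tempeh only: max(36/21, 341/87) = 3.92 servings → $5.68.
almonds only: max(36/7, 341/83) = 5.143 servings → $3.86.
tempeh + almonds with both tight: 0.53 servings and 3.553 servings → $3.43.
Cheapest feasible corner: $3.43.

$3.43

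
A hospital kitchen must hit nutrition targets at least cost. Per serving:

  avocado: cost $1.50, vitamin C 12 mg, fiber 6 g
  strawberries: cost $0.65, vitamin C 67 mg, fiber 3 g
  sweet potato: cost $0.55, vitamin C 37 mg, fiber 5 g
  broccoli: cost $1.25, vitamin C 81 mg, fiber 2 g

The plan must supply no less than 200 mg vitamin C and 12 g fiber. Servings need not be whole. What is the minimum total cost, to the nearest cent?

This is a tiny linear program; its minimum lies at a vertex of the feasible set. List the vertices and price them.
avocado only: max(200/12, 12/6) = 16.67 servings → $25.00.
strawberries only: max(200/67, 12/3) = 4 servings → $2.60.
sweet potato only: max(200/37, 12/5) = 5.405 servings → $2.97.
broccoli only: max(200/81, 12/2) = 6 servings → $7.50.
avocado + strawberries with both tight: 0.5574 servings and 2.885 servings → $2.71.
avocado + sweet potato: the both-tight solution has a negative serving — not a feasible corner.
avocado + broccoli with both tight: 1.238 servings and 2.286 servings → $4.71.
strawberries + sweet potato with both tight: 2.482 servings and 0.9107 servings → $2.11.
strawberries + broccoli: the both-tight solution has a negative serving — not a feasible corner.
sweet potato + broccoli with both tight: 1.728 servings and 1.68 servings → $3.05.
Cheapest feasible corner: $2.11.

$2.11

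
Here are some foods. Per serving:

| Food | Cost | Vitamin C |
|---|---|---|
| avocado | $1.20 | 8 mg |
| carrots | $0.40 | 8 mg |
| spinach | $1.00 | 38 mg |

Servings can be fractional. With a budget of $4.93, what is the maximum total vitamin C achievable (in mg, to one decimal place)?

187.3 mg

Vitamin C per dollar: spinach 38, carrots 20, avocado 6.667.
With no serving limits, spend the whole cost allowance on spinach: $4.93 / $1.00 × 38 mg = 187.3 mg.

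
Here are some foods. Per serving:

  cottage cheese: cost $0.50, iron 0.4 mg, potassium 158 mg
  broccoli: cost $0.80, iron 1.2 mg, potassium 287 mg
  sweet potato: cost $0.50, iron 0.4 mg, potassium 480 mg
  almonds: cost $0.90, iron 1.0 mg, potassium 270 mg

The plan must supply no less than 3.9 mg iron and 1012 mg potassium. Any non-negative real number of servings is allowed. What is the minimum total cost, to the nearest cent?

Minimising a linear cost over {iron ≥ 3.9, potassium ≥ 1012, servings ≥ 0} — the optimum is at a vertex, using one or two foods.
cottage cheese only: max(3.9/0.4, 1012/158) = 9.75 servings → $4.88.
broccoli only: max(3.9/1.2, 1012/287) = 3.526 servings → $2.82.
sweet potato only: max(3.9/0.4, 1012/480) = 9.75 servings → $4.88.
almonds only: max(3.9/1.0, 1012/270) = 3.9 servings → $3.51.
cottage cheese + broccoli with both tight: 1.271 servings and 2.826 servings → $2.90.
cottage cheese + sweet potato with both targets exact would need a negative amount; discard.
cottage cheese + almonds: the both-tight solution has a negative serving — not a feasible corner.
broccoli + sweet potato with both tight: 3.181 servings and 0.2062 servings → $2.65.
broccoli + almonds with both tight: 1.108 servings and 2.57 servings → $3.20.
sweet potato + almonds: intersection lies outside the first quadrant.
So the least-cost plan costs $2.65.

$2.65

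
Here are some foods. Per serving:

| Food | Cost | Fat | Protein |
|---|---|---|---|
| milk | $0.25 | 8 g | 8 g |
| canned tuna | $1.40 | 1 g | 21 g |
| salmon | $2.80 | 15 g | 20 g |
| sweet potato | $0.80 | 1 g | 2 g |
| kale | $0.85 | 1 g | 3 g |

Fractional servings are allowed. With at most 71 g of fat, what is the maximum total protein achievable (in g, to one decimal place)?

Protein per g fat: canned tuna 21, kale 3, sweet potato 2, salmon 1.333, milk 1.
With no serving limits, spend the whole fat allowance on canned tuna: 71 g / 1 g × 21 g = 1491.0 g.

1491.0 g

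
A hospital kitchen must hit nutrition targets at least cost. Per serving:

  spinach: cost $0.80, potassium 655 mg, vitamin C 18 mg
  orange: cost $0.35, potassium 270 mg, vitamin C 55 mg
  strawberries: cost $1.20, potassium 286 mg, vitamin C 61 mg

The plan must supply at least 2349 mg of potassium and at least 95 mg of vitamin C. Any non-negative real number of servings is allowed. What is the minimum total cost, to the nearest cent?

$2.88

Check every corner: each single food scaled to meet both minima, and each pair solved so both constraints bind.
spinach only: max(2349/655, 95/18) = 5.278 servings → $4.22.
orange only: max(2349/270, 95/55) = 8.7 servings → $3.04.
strawberries only: max(2349/286, 95/61) = 8.213 servings → $9.86.
spinach + orange with both tight: 3.322 servings and 0.6399 servings → $2.88.
spinach + strawberries with both tight: 3.336 servings and 0.573 servings → $3.36.
orange + strawberries with both targets exact would need a negative amount; discard.
Cheapest feasible corner: $2.88.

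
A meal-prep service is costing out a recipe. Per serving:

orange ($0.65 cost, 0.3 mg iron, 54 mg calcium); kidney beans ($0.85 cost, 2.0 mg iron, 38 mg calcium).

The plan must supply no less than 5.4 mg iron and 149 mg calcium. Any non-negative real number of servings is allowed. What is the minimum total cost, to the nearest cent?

orange only: max(5.4/0.3, 149/54) = 18 servings → $11.70.
kidney beans only: max(5.4/2.0, 149/38) = 3.921 servings → $3.33.
orange + kidney beans with both tight: 0.9607 servings and 2.556 servings → $2.80.
Cheapest feasible corner: $2.80.

$2.80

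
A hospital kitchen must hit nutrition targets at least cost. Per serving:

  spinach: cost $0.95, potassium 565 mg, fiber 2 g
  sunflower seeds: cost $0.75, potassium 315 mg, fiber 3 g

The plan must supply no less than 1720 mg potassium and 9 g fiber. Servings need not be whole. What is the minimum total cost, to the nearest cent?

$3.23

At the optimum either one food covers both requirements or two foods hit both targets exactly; no other combination can be cheaper.
spinach only: max(1720/565, 9/2) = 4.5 servings → $4.28.
sunflower seeds only: max(1720/315, 9/3) = 5.46 servings → $4.10.
spinach + sunflower seeds with both tight: 2.183 servings and 1.545 servings → $3.23.
So the least-cost plan costs $3.23.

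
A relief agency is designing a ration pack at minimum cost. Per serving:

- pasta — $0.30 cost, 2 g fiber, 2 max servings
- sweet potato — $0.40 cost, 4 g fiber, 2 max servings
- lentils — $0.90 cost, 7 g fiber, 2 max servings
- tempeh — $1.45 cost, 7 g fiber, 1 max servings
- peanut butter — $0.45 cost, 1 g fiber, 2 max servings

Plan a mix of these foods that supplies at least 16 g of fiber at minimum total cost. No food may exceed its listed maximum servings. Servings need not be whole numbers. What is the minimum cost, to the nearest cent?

$1.83

Cost per g of fiber: sweet potato $0.1000, lentils $0.1286, pasta $0.1500, tempeh $0.2071, peanut butter $0.4500.
Take 2 servings of sweet potato: +8.0 g fiber for $0.80 (total $0.80, still need 8.0 g).
Take 1.143 servings of lentils: +8.0 g fiber for $1.03 (total $1.83, still need 0.0 g).
Filling from the cheapest source first is optimal under one linear minimum: $1.83.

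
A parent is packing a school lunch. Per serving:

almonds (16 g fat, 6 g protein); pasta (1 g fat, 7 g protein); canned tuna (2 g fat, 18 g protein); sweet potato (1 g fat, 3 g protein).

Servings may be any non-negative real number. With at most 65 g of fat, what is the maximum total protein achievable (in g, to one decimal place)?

585.0 g

Protein per g fat: canned tuna 9, pasta 7, sweet potato 3, almonds 0.375.
With no serving limits, spend the whole fat allowance on canned tuna: 65 g / 2 g × 18 g = 585.0 g.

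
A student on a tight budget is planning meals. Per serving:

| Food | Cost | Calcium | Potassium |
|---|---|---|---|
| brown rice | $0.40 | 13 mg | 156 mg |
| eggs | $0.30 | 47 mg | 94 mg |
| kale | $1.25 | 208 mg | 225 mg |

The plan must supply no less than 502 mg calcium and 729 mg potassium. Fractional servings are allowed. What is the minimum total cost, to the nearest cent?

$3.09

This is a tiny linear program; its minimum lies at a vertex of the feasible set. List the vertices and price them.
brown rice only: max(502/13, 729/156) = 38.62 servings → $15.45.
eggs only: max(502/47, 729/94) = 10.68 servings → $3.20.
kale only: max(502/208, 729/225) = 3.24 servings → $4.05.
brown rice + eggs: intersection lies outside the first quadrant.
brown rice + kale with both tight: 1.31 servings and 2.332 servings → $3.44.
eggs + kale with both tight: 4.309 servings and 1.44 servings → $3.09.
So the least-cost plan costs $3.09.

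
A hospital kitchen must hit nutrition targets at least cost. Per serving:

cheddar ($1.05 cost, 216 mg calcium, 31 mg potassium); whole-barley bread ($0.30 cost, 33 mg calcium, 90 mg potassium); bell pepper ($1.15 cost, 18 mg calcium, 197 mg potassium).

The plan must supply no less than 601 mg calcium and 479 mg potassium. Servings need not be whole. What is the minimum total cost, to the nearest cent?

$3.56

With two linear requirements the optimum uses one or two foods; enumerate the corners.
cheddar only: max(601/216, 479/31) = 15.45 servings → $16.22.
whole-barley bread only: max(601/33, 479/90) = 18.21 servings → $5.46.
bell pepper only: max(601/18, 479/197) = 33.39 servings → $38.40.
cheddar + whole-barley bread with both tight: 2.079 servings and 4.606 servings → $3.56.
cheddar + bell pepper with both tight: 2.614 servings and 2.02 servings → $5.07.
whole-barley bread + bell pepper with both targets exact would need a negative amount; discard.
So the least-cost plan costs $3.56.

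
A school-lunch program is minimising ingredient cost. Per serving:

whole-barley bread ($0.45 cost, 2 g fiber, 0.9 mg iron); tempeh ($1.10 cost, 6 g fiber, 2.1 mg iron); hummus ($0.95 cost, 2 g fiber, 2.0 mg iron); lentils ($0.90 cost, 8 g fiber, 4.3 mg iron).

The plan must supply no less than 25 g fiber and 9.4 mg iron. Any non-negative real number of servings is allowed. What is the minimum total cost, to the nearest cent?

$2.81

An LP optimum is at a vertex; with two nutrient constraints at most two foods are used. Check each candidate.
whole-barley bread only: max(25/2, 9.4/0.9) = 12.5 servings → $5.62.
tempeh only: max(25/6, 9.4/2.1) = 4.476 servings → $4.92.
hummus only: max(25/2, 9.4/2.0) = 12.5 servings → $11.88.
lentils only: max(25/8, 9.4/4.3) = 3.125 servings → $2.81.
whole-barley bread + tempeh with both tight: 3.25 servings and 3.083 servings → $4.85.
whole-barley bread + hummus with both targets exact would need a negative amount; discard.
whole-barley bread + lentils: the both-tight solution has a negative serving — not a feasible corner.
tempeh + hummus with both tight: 4 servings and 0.5 servings → $4.88.
tempeh + lentils with both tight: 3.589 servings and 0.4333 servings → $4.34.
hummus + lentils: intersection lies outside the first quadrant.
Cheapest feasible corner: $2.81.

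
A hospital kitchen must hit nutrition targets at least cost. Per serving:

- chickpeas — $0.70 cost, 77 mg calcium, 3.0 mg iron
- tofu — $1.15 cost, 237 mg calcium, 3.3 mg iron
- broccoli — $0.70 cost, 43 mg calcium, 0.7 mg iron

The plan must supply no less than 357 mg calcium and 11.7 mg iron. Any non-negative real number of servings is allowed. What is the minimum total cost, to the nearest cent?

chickpeas only: max(357/77, 11.7/3.0) = 4.636 servings → $3.25.
tofu only: max(357/237, 11.7/3.3) = 3.545 servings → $4.08.
broccoli only: max(357/43, 11.7/0.7) = 16.71 servings → $11.70.
chickpeas + tofu with both tight: 3.49 servings and 0.3723 servings → $2.87.
chickpeas + broccoli with both tight: 3.372 servings and 2.265 servings → $3.95.
tofu + broccoli with both targets exact would need a negative amount; discard.
Cheapest feasible corner: $2.87.

$2.87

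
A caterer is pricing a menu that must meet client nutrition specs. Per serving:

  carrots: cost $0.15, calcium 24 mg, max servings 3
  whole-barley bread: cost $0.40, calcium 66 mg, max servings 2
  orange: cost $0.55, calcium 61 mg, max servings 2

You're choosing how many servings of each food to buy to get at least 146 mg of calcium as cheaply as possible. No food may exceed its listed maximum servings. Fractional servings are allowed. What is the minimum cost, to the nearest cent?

Cost per mg of calcium: whole-barley bread $0.0061, carrots $0.0063, orange $0.0090.
Take 2 servings of whole-barley bread: +132.0 mg calcium for $0.80 (total $0.80, still need 14.0 mg).
Take 0.5833 servings of carrots: +14.0 mg calcium for $0.09 (total $0.89, still need 0.0 mg).
Greedy by cheapest-per-mg is optimal for a single linear constraint, so the minimum cost is $0.89.

$0.89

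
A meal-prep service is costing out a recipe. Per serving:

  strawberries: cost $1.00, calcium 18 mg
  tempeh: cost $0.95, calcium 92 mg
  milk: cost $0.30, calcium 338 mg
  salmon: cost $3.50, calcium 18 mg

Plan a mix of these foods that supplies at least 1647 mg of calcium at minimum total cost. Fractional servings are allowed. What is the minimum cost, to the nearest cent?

Cost per mg of calcium: milk $0.0009, tempeh $0.0103, strawberries $0.0556, salmon $0.1944.
With no serving limits, use only milk: 1647 mg / 338 mg = 4.873 servings × $0.30 = $1.46.

$1.46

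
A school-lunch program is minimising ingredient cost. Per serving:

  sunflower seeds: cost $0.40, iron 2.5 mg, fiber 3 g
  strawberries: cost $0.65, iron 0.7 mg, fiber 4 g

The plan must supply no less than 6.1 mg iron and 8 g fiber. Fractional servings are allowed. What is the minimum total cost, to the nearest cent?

$1.07

At the optimum either one food covers both requirements or two foods hit both targets exactly; no other combination can be cheaper.
sunflower seeds only: max(6.1/2.5, 8/3) = 2.667 servings → $1.07.
strawberries only: max(6.1/0.7, 8/4) = 8.714 servings → $5.66.
sunflower seeds + strawberries with both tight: 2.38 servings and 0.2152 servings → $1.09.
So the least-cost plan costs $1.07.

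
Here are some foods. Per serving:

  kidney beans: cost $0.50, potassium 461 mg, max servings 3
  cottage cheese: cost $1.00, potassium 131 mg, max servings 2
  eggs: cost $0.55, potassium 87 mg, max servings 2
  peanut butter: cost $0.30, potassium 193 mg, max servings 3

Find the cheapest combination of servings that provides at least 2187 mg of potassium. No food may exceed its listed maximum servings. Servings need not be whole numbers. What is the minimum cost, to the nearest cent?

$3.89

Cost per mg of potassium: kidney beans $0.0011, peanut butter $0.0016, eggs $0.0063, cottage cheese $0.0076.
Take 3 servings of kidney beans: +1383.0 mg potassium for $1.50 (total $1.50, still need 804.0 mg).
Take 3 servings of peanut butter: +579.0 mg potassium for $0.90 (total $2.40, still need 225.0 mg).
Take 2 servings of eggs: +174.0 mg potassium for $1.10 (total $3.50, still need 51.0 mg).
Take 0.3893 servings of cottage cheese: +51.0 mg potassium for $0.39 (total $3.89, still need 0.0 mg).
Filling from the cheapest source first is optimal under one linear minimum: $3.89.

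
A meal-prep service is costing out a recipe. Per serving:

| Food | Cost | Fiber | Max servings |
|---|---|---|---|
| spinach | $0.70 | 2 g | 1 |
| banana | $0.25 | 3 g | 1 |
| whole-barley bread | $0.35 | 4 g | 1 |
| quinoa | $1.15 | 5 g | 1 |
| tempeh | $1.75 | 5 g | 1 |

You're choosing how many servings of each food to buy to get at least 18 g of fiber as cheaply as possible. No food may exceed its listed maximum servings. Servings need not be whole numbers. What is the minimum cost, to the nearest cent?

$3.85

Cost per g of fiber: banana $0.0833, whole-barley bread $0.0875, quinoa $0.2300, spinach $0.3500, tempeh $0.3500.
Take 1 serving of banana: +3.0 g fiber for $0.25 (total $0.25, still need 15.0 g).
Take 1 serving of whole-barley bread: +4.0 g fiber for $0.35 (total $0.60, still need 11.0 g).
Take 1 serving of quinoa: +5.0 g fiber for $1.15 (total $1.75, still need 6.0 g).
Take 1 serving of spinach: +2.0 g fiber for $0.70 (total $2.45, still need 4.0 g).
Take 0.8 servings of tempeh: +4.0 g fiber for $1.40 (total $3.85, still need 0.0 g).
Greedy by cheapest-per-g is optimal for a single linear constraint, so the minimum cost is $3.85.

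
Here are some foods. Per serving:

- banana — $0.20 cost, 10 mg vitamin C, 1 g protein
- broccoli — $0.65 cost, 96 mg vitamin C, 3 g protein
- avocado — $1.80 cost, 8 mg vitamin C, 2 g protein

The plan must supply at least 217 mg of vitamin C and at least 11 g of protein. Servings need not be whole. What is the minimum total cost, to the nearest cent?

$2.28

Compare the cost at each extreme point of the feasible region.
banana only: max(217/10, 11/1) = 21.7 servings → $4.34.
broccoli only: max(217/96, 11/3) = 3.667 servings → $2.38.
avocado only: max(217/8, 11/2) = 27.12 servings → $48.83.
banana + broccoli with both tight: 6.136 servings and 1.621 servings → $2.28.
banana + avocado: intersection lies outside the first quadrant.
broccoli + avocado with both tight: 2.06 servings and 2.411 servings → $5.68.
The minimum over all feasible corners is $2.28.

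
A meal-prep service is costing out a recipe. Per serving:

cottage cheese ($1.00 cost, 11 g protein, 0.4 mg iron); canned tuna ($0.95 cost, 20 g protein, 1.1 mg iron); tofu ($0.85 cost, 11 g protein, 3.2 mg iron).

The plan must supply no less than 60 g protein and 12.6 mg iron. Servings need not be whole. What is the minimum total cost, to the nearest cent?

Minimising a linear cost over {protein ≥ 60, iron ≥ 12.6, servings ≥ 0} — the optimum is at a vertex, using one or two foods.
cottage cheese only: max(60/11, 12.6/0.4) = 31.5 servings → $31.50.
canned tuna only: max(60/20, 12.6/1.1) = 11.45 servings → $10.88.
tofu only: max(60/11, 12.6/3.2) = 5.455 servings → $4.64.
cottage cheese + canned tuna: intersection lies outside the first quadrant.
cottage cheese + tofu with both tight: 1.734 servings and 3.721 servings → $4.90.
canned tuna + tofu with both tight: 1.029 servings and 3.584 servings → $4.02.
Cheapest feasible corner: $4.02.

$4.02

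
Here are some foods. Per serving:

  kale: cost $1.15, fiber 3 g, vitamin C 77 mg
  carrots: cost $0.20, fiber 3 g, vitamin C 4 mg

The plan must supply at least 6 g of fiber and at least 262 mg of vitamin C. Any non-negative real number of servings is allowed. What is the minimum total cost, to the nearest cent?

At the optimum either one food covers both requirements or two foods hit both targets exactly; no other combination can be cheaper.
kale only: max(6/3, 262/77) = 3.403 servings → $3.91.
carrots only: max(6/3, 262/4) = 65.5 servings → $13.10.
kale + carrots: the both-tight solution has a negative serving — not a feasible corner.
Cheapest feasible corner: $3.91.

$3.91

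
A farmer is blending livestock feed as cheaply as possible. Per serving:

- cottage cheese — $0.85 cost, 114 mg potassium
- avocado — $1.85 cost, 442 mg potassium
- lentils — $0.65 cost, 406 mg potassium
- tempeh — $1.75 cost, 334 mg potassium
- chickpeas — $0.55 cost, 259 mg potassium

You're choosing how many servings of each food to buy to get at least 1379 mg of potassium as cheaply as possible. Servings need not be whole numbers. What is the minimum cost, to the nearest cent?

Cost per mg of potassium: lentils $0.0016, chickpeas $0.0021, avocado $0.0042, tempeh $0.0052, cottage cheese $0.0075.
With no serving limits, use only lentils: 1379 mg / 406 mg = 3.397 servings × $0.65 = $2.21.

$2.21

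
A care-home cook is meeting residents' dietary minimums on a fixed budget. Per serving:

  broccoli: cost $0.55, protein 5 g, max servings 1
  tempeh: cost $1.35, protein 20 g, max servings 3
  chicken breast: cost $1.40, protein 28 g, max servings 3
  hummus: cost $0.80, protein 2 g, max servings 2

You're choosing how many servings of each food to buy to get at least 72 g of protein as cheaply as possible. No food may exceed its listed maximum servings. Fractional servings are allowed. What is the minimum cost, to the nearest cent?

$3.60

Cost per g of protein: chicken breast $0.0500, tempeh $0.0675, broccoli $0.1100, hummus $0.4000.
Take 2.571 servings of chicken breast: +72.0 g protein for $3.60 (total $3.60, still need 0.0 g).
Greedy by cheapest-per-g is optimal for a single linear constraint, so the minimum cost is $3.60.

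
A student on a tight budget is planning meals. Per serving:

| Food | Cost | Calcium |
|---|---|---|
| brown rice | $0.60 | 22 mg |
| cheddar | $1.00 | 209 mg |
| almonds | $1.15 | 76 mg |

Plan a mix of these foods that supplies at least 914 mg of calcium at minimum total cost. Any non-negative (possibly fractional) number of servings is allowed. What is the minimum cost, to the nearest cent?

Cost per mg of calcium: cheddar $0.0048, almonds $0.0151, brown rice $0.0273.
With no serving limits, use only cheddar: 914 mg / 209 mg = 4.373 servings × $1.00 = $4.37.

$4.37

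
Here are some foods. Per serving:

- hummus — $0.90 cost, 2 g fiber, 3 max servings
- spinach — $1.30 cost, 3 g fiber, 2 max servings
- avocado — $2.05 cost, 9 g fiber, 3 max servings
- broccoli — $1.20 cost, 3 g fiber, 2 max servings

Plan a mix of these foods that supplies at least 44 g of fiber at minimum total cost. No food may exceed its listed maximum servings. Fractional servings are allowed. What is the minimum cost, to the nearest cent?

Cost per g of fiber: avocado $0.2278, broccoli $0.4000, spinach $0.4333, hummus $0.4500.
Take 3 servings of avocado: +27.0 g fiber for $6.15 (total $6.15, still need 17.0 g).
Take 2 servings of broccoli: +6.0 g fiber for $2.40 (total $8.55, still need 11.0 g).
Take 2 servings of spinach: +6.0 g fiber for $2.60 (total $11.15, still need 5.0 g).
Take 2.5 servings of hummus: +5.0 g fiber for $2.25 (total $13.40, still need 0.0 g).
Filling from the cheapest source first is optimal under one linear minimum: $13.40.

$13.40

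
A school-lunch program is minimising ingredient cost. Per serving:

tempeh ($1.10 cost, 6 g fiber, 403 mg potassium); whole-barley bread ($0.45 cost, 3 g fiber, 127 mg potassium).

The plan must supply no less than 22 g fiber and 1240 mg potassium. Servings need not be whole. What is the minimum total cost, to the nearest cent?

For a min-cost LP with two ≥-constraints, a basic feasible solution has at most two positive variables.
tempeh only: max(22/6, 1240/403) = 3.667 servings → $4.03.
whole-barley bread only: max(22/3, 1240/127) = 9.764 servings → $4.39.
tempeh + whole-barley bread with both tight: 2.072 servings and 3.19 servings → $3.71.
Cheapest feasible corner: $3.71.

$3.71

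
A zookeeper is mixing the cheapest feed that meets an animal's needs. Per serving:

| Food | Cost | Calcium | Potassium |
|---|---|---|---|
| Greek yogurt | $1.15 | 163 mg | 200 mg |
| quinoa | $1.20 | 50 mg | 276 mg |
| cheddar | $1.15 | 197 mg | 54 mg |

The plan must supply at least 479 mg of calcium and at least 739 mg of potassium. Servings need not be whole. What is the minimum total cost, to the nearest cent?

Greek yogurt only: max(479/163, 739/200) = 3.695 servings → $4.25.
quinoa only: max(479/50, 739/276) = 9.58 servings → $11.50.
cheddar only: max(479/197, 739/54) = 13.69 servings → $15.74.
Greek yogurt + quinoa with both tight: 2.722 servings and 0.7047 servings → $3.98.
Greek yogurt + cheddar: intersection lies outside the first quadrant.
quinoa + cheddar with both tight: 2.317 servings and 1.843 servings → $4.90.
The minimum over all feasible corners is $3.98.

$3.98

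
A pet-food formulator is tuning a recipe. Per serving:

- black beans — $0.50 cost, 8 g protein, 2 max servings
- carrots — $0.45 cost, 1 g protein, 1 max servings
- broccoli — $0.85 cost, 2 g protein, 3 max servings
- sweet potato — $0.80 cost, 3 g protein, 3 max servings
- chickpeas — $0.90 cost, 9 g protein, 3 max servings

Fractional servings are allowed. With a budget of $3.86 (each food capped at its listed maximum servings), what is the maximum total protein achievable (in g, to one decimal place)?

Protein per dollar: black beans 16, chickpeas 10, sweet potato 3.75, broccoli 2.353, carrots 2.222.
Take 2 servings of black beans: spends $1.00, +16.0 g protein (running total 16.0 g).
Take 3 servings of chickpeas: spends $2.70, +27.0 g protein (running total 43.0 g).
Take 0.2 servings of sweet potato: spends $0.16, +0.6 g protein (running total 43.6 g).
Filling greedily by protein-per-dollar is optimal for one linear limit, giving 43.6 g.

43.6 g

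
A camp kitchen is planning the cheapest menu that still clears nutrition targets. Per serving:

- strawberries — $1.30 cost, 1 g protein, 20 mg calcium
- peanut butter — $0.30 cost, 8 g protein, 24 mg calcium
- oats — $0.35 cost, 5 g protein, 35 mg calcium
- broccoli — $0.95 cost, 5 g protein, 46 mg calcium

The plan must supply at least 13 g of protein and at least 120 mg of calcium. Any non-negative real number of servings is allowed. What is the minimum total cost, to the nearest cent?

$1.20

Check every corner: each single food scaled to meet both minima, and each pair solved so both constraints bind.
strawberries only: max(13/1, 120/20) = 13 servings → $16.90.
peanut butter only: max(13/8, 120/24) = 5 servings → $1.50.
oats only: max(13/5, 120/35) = 3.429 servings → $1.20.
broccoli only: max(13/5, 120/46) = 2.609 servings → $2.48.
strawberries + peanut butter with both tight: 4.765 servings and 1.029 servings → $6.50.
strawberries + oats with both tight: 2.231 servings and 2.154 servings → $3.65.
strawberries + broccoli with both tight: 0.03704 servings and 2.593 servings → $2.51.
peanut butter + oats: the both-tight solution has a negative serving — not a feasible corner.
peanut butter + broccoli: intersection lies outside the first quadrant.
oats + broccoli with both targets exact would need a negative amount; discard.
So the least-cost plan costs $1.20.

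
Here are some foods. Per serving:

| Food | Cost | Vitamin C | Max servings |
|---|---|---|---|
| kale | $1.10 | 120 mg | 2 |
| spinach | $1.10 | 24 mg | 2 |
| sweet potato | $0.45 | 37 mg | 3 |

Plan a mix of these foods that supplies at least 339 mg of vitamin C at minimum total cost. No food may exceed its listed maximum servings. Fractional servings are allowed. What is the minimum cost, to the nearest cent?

$3.40

Cost per mg of vitamin C: kale $0.0092, sweet potato $0.0122, spinach $0.0458.
Take 2 servings of kale: +240.0 mg vitamin C for $2.20 (total $2.20, still need 99.0 mg).
Take 2.676 servings of sweet potato: +99.0 mg vitamin C for $1.20 (total $3.40, still need 0.0 mg).
Greedy by cheapest-per-mg is optimal for a single linear constraint, so the minimum cost is $3.40.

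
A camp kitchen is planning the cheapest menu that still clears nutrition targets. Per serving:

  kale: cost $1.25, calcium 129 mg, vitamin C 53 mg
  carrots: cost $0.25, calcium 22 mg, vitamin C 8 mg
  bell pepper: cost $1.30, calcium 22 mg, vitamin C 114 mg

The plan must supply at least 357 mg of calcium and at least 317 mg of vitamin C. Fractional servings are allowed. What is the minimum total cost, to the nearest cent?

A basic optimal solution has at most two foods positive. Try each food alone and each pair with both targets met exactly.
kale only: max(357/129, 317/53) = 5.981 servings → $7.48.
carrots only: max(357/22, 317/8) = 39.62 servings → $9.91.
bell pepper only: max(357/22, 317/114) = 16.23 servings → $21.10.
kale + carrots: the both-tight solution has a negative serving — not a feasible corner.
kale + bell pepper with both tight: 2.491 servings and 1.623 servings → $5.22.
carrots + bell pepper with both tight: 14.46 servings and 1.766 servings → $5.91.
So the least-cost plan costs $5.22.

$5.22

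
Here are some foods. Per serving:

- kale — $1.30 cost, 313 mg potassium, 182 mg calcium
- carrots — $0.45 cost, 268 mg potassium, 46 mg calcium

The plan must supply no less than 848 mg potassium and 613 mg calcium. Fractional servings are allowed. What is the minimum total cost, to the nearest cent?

$4.38

kale only: max(848/313, 613/182) = 3.368 servings → $4.38.
carrots only: max(848/268, 613/46) = 13.33 servings → $6.00.
kale + carrots: the both-tight solution has a negative serving — not a feasible corner.
The minimum over all feasible corners is $4.38.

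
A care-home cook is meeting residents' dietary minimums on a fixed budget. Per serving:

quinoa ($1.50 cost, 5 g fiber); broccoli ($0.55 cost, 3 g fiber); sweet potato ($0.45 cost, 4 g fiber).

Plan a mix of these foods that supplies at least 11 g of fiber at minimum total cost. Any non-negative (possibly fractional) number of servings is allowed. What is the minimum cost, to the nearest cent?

$1.24

Cost per g of fiber: sweet potato $0.1125, broccoli $0.1833, quinoa $0.3000.
With no serving limits, use only sweet potato: 11 g / 4 g = 2.75 servings × $0.45 = $1.24.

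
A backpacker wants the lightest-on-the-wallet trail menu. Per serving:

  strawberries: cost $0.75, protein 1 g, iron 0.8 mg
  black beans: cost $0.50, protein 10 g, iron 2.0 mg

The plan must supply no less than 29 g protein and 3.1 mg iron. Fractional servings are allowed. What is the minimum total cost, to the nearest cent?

$1.45

The cheapest plan sits at a corner of the feasible region — with two constraints it uses at most two foods.
strawberries only: max(29/1, 3.1/0.8) = 29 servings → $21.75.
black beans only: max(29/10, 3.1/2.0) = 2.9 servings → $1.45.
strawberries + black beans: the both-tight solution has a negative serving — not a feasible corner.
Cheapest feasible corner: $1.45.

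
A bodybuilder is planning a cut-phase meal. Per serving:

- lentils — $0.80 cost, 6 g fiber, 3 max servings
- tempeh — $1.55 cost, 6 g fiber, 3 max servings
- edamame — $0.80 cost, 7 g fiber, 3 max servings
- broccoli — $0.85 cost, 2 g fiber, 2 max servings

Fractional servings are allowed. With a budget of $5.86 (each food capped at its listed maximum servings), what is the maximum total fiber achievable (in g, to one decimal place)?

43.1 g

Fiber per dollar: edamame 8.75, lentils 7.5, tempeh 3.871, broccoli 2.353.
Take 3 servings of edamame: spends $2.40, +21.0 g fiber (running total 21.0 g).
Take 3 servings of lentils: spends $2.40, +18.0 g fiber (running total 39.0 g).
Take 0.6839 servings of tempeh: spends $1.06, +4.1 g fiber (running total 43.1 g).
Greedy by best ratio exhausts the cost allowance optimally: 43.1 g.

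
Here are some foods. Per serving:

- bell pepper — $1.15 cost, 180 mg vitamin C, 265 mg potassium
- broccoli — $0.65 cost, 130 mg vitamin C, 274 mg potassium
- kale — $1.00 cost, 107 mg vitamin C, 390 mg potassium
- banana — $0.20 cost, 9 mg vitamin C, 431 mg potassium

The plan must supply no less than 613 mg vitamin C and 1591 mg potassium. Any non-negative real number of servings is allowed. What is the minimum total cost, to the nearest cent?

$3.18

With two linear requirements the optimum uses one or two foods; enumerate the corners.
bell pepper only: max(613/180, 1591/265) = 6.004 servings → $6.90.
broccoli only: max(613/130, 1591/274) = 5.807 servings → $3.77.
kale only: max(613/107, 1591/390) = 5.729 servings → $5.73.
banana only: max(613/9, 1591/431) = 68.11 servings → $13.62.
bell pepper + broccoli with both targets exact would need a negative amount; discard.
bell pepper + kale with both tight: 1.645 servings and 2.962 servings → $4.85.
bell pepper + banana with both tight: 3.323 servings and 1.648 servings → $4.15.
broccoli + kale with both tight: 3.219 servings and 1.818 servings → $3.91.
broccoli + banana with both tight: 4.665 servings and 0.7256 servings → $3.18.
kale + banana: intersection lies outside the first quadrant.
Cheapest feasible corner: $3.18.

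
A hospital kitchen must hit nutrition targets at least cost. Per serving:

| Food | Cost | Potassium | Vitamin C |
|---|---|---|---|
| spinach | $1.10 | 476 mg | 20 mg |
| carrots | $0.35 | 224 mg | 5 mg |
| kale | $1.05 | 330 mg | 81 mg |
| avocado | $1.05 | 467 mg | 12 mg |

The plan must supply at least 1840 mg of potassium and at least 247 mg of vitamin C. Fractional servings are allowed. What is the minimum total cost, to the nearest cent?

$4.37

The cheapest plan sits at a corner of the feasible region — with two constraints it uses at most two foods.
spinach only: max(1840/476, 247/20) = 12.35 servings → $13.59.
carrots only: max(1840/224, 247/5) = 49.4 servings → $17.29.
kale only: max(1840/330, 247/81) = 5.576 servings → $5.85.
avocado only: max(1840/467, 247/12) = 20.58 servings → $21.61.
spinach + carrots: intersection lies outside the first quadrant.
spinach + kale with both tight: 2.113 servings and 2.528 servings → $4.98.
spinach + avocado with both targets exact would need a negative amount; discard.
carrots + kale with both tight: 4.094 servings and 2.797 servings → $4.37.
carrots + avocado: the both-tight solution has a negative serving — not a feasible corner.
kale + avocado with both tight: 2.754 servings and 1.994 servings → $4.99.
The minimum over all feasible corners is $4.37.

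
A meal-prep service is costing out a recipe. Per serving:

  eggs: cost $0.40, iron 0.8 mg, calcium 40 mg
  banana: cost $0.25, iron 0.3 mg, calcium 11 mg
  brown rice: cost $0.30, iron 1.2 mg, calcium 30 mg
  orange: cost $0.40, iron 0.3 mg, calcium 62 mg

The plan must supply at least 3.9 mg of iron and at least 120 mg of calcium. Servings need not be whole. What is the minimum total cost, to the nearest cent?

The cheapest plan sits at a corner of the feasible region — with two constraints it uses at most two foods.
eggs only: max(3.9/0.8, 120/40) = 4.875 servings → $1.95.
banana only: max(3.9/0.3, 120/11) = 13 servings → $3.25.
brown rice only: max(3.9/1.2, 120/30) = 4 servings → $1.20.
orange only: max(3.9/0.3, 120/62) = 13 servings → $5.20.
eggs + banana: intersection lies outside the first quadrant.
eggs + brown rice with both tight: 1.125 servings and 2.5 servings → $1.20.
eggs + orange with both targets exact would need a negative amount; discard.
banana + brown rice with both tight: 6.429 servings and 1.643 servings → $2.10.
banana + orange: intersection lies outside the first quadrant.
brown rice + orange with both tight: 3.147 servings and 0.4128 servings → $1.11.
The minimum over all feasible corners is $1.11.

$1.11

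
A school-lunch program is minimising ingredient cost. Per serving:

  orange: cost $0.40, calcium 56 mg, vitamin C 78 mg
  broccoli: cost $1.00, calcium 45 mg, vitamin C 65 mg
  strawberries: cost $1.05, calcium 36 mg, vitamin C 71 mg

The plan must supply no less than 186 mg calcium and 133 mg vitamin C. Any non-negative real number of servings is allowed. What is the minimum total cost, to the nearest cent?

For a min-cost LP with two ≥-constraints, a basic feasible solution has at most two positive variables.
orange only: max(186/56, 133/78) = 3.321 servings → $1.33.
broccoli only: max(186/45, 133/65) = 4.133 servings → $4.13.
strawberries only: max(186/36, 133/71) = 5.167 servings → $5.42.
orange + broccoli: the both-tight solution has a negative serving — not a feasible corner.
orange + strawberries: intersection lies outside the first quadrant.
broccoli + strawberries: intersection lies outside the first quadrant.
Cheapest feasible corner: $1.33.

$1.33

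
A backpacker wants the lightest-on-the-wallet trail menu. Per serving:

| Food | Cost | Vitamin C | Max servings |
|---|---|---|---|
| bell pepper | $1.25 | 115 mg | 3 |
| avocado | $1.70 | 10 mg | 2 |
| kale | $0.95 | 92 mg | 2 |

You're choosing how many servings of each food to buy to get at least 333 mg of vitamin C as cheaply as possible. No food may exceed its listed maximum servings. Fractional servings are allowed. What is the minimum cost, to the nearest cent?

Cost per mg of vitamin C: kale $0.0103, bell pepper $0.0109, avocado $0.1700.
Take 2 servings of kale: +184.0 mg vitamin C for $1.90 (total $1.90, still need 149.0 mg).
Take 1.296 servings of bell pepper: +149.0 mg vitamin C for $1.62 (total $3.52, still need 0.0 mg).
Greedy by cheapest-per-mg is optimal for a single linear constraint, so the minimum cost is $3.52.

$3.52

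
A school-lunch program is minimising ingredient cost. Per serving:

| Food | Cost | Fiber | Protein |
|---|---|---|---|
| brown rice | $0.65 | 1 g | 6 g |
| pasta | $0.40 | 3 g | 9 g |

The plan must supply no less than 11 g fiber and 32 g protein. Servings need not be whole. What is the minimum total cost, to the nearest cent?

$1.47

The cheapest plan sits at a corner of the feasible region — with two constraints it uses at most two foods.
brown rice only: max(11/1, 32/6) = 11 servings → $7.15.
pasta only: max(11/3, 32/9) = 3.667 servings → $1.47.
brown rice + pasta: the both-tight solution has a negative serving — not a feasible corner.
So the least-cost plan costs $1.47.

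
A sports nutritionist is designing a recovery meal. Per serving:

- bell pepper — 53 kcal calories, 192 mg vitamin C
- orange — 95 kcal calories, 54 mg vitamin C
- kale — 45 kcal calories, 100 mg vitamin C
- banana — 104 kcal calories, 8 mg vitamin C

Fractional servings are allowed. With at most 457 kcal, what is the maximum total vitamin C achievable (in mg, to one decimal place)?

1655.5 mg

Vitamin C per kcal: bell pepper 3.623, kale 2.222, orange 0.5684, banana 0.07692.
With no serving limits, spend the whole calories allowance on bell pepper: 457 kcal / 53 kcal × 192 mg = 1655.5 mg.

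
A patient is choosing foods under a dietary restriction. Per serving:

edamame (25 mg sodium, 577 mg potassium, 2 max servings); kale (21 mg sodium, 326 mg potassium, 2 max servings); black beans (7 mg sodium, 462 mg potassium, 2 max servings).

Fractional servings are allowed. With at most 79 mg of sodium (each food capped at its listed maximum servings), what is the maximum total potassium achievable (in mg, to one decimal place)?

2310.9 mg

Potassium per mg sodium: black beans 66, edamame 23.08, kale 15.52.
Take 2 servings of black beans: uses 14 mg sodium, +924.0 mg potassium (running total 924.0 mg).
Take 2 servings of edamame: uses 50 mg sodium, +1154.0 mg potassium (running total 2078.0 mg).
Take 0.7143 servings of kale: uses 15 mg sodium, +232.9 mg potassium (running total 2310.9 mg).
Filling greedily by potassium-per-mg sodium is optimal for one linear limit, giving 2310.9 mg.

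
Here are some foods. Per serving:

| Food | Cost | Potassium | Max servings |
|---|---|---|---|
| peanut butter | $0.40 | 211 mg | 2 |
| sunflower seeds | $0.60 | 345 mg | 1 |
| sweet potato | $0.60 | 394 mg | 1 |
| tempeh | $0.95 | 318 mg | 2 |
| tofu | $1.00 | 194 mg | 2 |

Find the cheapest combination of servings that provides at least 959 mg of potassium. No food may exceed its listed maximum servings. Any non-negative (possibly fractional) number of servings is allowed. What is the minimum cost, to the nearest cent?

Cost per mg of potassium: sweet potato $0.0015, sunflower seeds $0.0017, peanut butter $0.0019, tempeh $0.0030, tofu $0.0052.
Take 1 serving of sweet potato: +394.0 mg potassium for $0.60 (total $0.60, still need 565.0 mg).
Take 1 serving of sunflower seeds: +345.0 mg potassium for $0.60 (total $1.20, still need 220.0 mg).
Take 1.043 servings of peanut butter: +220.0 mg potassium for $0.42 (total $1.62, still need 0.0 mg).
Filling from the cheapest source first is optimal under one linear minimum: $1.62.

$1.62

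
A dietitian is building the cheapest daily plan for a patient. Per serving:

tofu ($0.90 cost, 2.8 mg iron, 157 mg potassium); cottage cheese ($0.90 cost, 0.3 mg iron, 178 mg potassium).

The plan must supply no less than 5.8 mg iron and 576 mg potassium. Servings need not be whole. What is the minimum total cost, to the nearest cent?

An LP optimum is at a vertex; with two nutrient constraints at most two foods are used. Check each candidate.
tofu only: max(5.8/2.8, 576/157) = 3.669 servings → $3.30.
cottage cheese only: max(5.8/0.3, 576/178) = 19.33 servings → $17.40.
tofu + cottage cheese with both tight: 1.905 servings and 1.556 servings → $3.11.
So the least-cost plan costs $3.11.

$3.11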